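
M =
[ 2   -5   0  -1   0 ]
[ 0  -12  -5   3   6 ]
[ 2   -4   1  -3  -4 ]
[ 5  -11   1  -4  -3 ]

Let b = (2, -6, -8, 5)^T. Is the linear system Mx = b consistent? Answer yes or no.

no

Row reduce the augmented matrix [M | b].
R3 ← R3 − R1: [0, 1, 1, -2, -4, -10]
R4 ← R4 − (5/2)·R1: [0, 3/2, 1, -3/2, -3, 0]
R3 ← R3 + (1/12)·R2: [0, 0, 7/12, -7/4, -7/2, -21/2]
R4 ← R4 + (1/8)·R2: [0, 0, 3/8, -9/8, -9/4, -3/4]
R4 ← R4 − (9/14)·R3: [0, 0, 0, 0, 0, 6]
The echelon form has 4 nonzero rows; the last pivot sits in the augmented column, so rank(M) = 3 but rank([M|b]) = 4.
Since the ranks differ, the system is inconsistent.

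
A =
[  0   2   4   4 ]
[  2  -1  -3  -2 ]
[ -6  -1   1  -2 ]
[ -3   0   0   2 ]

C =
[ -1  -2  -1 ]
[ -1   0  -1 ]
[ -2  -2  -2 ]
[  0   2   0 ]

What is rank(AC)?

First compute AC:
[[-10,   0, -10],
 [  5,  -2,   5],
 [  5,   6,   5],
 [  3,  10,   3]]
Now row reduce the product.
R2 ← R2 + (1/2)·R1: [0, -2, 0]
R3 ← R3 + (1/2)·R1: [0, 6, 0]
R4 ← R4 + (3/10)·R1: [0, 10, 0]
R3 ← R3 + (3)·R2: [0, 0, 0]
R4 ← R4 + (5)·R2: [0, 0, 0]
2 nonzero rows, so rank(AC) = 2.

2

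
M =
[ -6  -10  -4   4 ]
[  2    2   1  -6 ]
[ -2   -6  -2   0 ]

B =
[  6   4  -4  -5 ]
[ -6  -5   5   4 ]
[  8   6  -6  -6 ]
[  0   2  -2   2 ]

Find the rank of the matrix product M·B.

2

First compute MB:
[[ -8,  10, -10,  22],
 [  8,  -8,   8, -20],
 [  8,  10, -10,  -2]]
Now row reduce the product.
R2 ← R2 + R1: [0, 2, -2, 2]
R3 ← R3 + R1: [0, 20, -20, 20]
R3 ← R3 − (10)·R2: [0, 0, 0, 0]
2 nonzero rows, so rank(MB) = 2.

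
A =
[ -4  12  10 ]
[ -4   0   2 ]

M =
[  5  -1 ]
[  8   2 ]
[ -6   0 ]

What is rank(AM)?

2

First compute AM:
[[ 16,  28],
 [-32,   4]]
Now row reduce the product.
R2 ← R2 + (2)·R1: [0, 60]
2 nonzero rows, so rank(AM) = 2.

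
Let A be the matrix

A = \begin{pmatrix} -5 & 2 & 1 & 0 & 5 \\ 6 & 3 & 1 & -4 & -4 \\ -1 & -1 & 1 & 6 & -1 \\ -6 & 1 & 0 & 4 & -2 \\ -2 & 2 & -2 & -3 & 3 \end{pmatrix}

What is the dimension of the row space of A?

Row reduce to echelon form.
R2 ← R2 + (6/5)·R1: [0, 27/5, 11/5, -4, 2]
R3 ← R3 − (1/5)·R1: [0, -7/5, 4/5, 6, -2]
R4 ← R4 − (6/5)·R1: [0, -7/5, -6/5, 4, -8]
R5 ← R5 − (2/5)·R1: [0, 6/5, -12/5, -3, 1]
R3 ← R3 + (7/27)·R2: [0, 0, 37/27, 134/27, -40/27]
R4 ← R4 + (7/27)·R2: [0, 0, -17/27, 80/27, -202/27]
R5 ← R5 − (2/9)·R2: [0, 0, -26/9, -19/9, 5/9]
R4 ← R4 + (17/37)·R3: [0, 0, 0, 194/37, -302/37]
R5 ← R5 + (78/37)·R3: [0, 0, 0, 309/37, -95/37]
R5 ← R5 − (309/194)·R4: [0, 0, 0, 0, 1012/97]
Echelon form has 5 nonzero rows, so rank(A) = 5.
The row space has dimension equal to the rank: 5.

5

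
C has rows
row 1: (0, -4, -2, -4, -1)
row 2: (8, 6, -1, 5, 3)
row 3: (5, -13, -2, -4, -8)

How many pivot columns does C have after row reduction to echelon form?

Row reduce to echelon form.
Swap R1 ↔ R2
R3 ← R3 − (5/8)·R1: [0, -67/4, -11/8, -57/8, -79/8]
R3 ← R3 − (67/16)·R2: [0, 0, 7, 77/8, -91/16]
Echelon form has 3 nonzero rows, so rank(C) = 3.
Each nonzero row contributes one pivot column: 3 pivot columns.

3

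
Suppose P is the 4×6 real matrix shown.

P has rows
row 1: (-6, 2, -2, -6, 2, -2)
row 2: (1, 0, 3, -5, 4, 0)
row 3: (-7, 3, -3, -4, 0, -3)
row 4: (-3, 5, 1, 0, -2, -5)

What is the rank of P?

Row reduce to echelon form.
R2 ← R2 + (1/6)·R1: [0, 1/3, 8/3, -6, 13/3, -1/3]
R3 ← R3 − (7/6)·R1: [0, 2/3, -2/3, 3, -7/3, -2/3]
R4 ← R4 − (1/2)·R1: [0, 4, 2, 3, -3, -4]
R3 ← R3 − (2)·R2: [0, 0, -6, 15, -11, 0]
R4 ← R4 − (12)·R2: [0, 0, -30, 75, -55, 0]
R4 ← R4 − (5)·R3: [0, 0, 0, 0, 0, 0]
Echelon form has 3 nonzero rows, so rank(P) = 3.

3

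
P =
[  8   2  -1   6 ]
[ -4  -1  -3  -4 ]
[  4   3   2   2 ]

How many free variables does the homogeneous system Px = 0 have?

Row reduce to echelon form.
R2 ← R2 + (1/2)·R1: [0, 0, -7/2, -1]
R3 ← R3 − (1/2)·R1: [0, 2, 5/2, -1]
Swap R2 ↔ R3
3 nonzero rows, so rank(P) = 3.
P has 4 columns; by rank–nullity, nullity = 4 − 3 = 1.

1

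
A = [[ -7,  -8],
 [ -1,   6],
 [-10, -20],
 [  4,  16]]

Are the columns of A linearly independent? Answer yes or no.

Row reduce A to echelon form.
R2 ← R2 − (1/7)·R1: [0, 50/7]
R3 ← R3 − (10/7)·R1: [0, -60/7]
R4 ← R4 + (4/7)·R1: [0, 80/7]
R3 ← R3 + (6/5)·R2: [0, 0]
R4 ← R4 − (8/5)·R2: [0, 0]
2 pivots among 2 columns.
Every column is a pivot column, so the columns are linearly independent.

yes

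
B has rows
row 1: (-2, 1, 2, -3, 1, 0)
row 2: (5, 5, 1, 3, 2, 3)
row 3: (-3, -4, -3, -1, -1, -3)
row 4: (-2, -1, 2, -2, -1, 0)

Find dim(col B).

Row reduce to echelon form.
R2 ← R2 + (5/2)·R1: [0, 15/2, 6, -9/2, 9/2, 3]
R3 ← R3 − (3/2)·R1: [0, -11/2, -6, 7/2, -5/2, -3]
R4 ← R4 − R1: [0, -2, 0, 1, -2, 0]
R3 ← R3 + (11/15)·R2: [0, 0, -8/5, 1/5, 4/5, -4/5]
R4 ← R4 + (4/15)·R2: [0, 0, 8/5, -1/5, -4/5, 4/5]
R4 ← R4 + R3: [0, 0, 0, 0, 0, 0]
Echelon form has 3 nonzero rows, so rank(B) = 3.
The column space has dimension equal to the rank: 3.

3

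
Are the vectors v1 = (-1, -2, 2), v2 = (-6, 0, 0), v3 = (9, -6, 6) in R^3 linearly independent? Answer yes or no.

no

Form the matrix with these vectors as rows and row reduce.
R2 ← R2 − (6)·R1: [0, 12, -12]
R3 ← R3 + (9)·R1: [0, -24, 24]
R3 ← R3 + (2)·R2: [0, 0, 0]
2 nonzero rows, so the 3 vectors span a space of dimension 2.
Since 2 < 3, the vectors are linearly dependent.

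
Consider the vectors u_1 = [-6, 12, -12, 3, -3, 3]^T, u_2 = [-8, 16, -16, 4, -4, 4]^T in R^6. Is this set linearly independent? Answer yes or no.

no

Form the matrix with these vectors as rows and row reduce.
R2 ← R2 − (4/3)·R1: [0, 0, 0, 0, 0, 0]
1 nonzero row, so the 2 vectors span a space of dimension 1.
Since 1 < 2, the vectors are linearly dependent.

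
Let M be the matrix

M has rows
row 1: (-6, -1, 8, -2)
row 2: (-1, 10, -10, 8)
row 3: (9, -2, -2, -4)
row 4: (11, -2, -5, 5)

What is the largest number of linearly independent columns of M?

Row reduce to echelon form.
R2 ← R2 − (1/6)·R1: [0, 61/6, -34/3, 25/3]
R3 ← R3 + (3/2)·R1: [0, -7/2, 10, -7]
R4 ← R4 + (11/6)·R1: [0, -23/6, 29/3, 4/3]
R3 ← R3 + (21/61)·R2: [0, 0, 372/61, -252/61]
R4 ← R4 + (23/61)·R2: [0, 0, 329/61, 273/61]
R4 ← R4 − (329/372)·R3: [0, 0, 0, 252/31]
Echelon form has 4 nonzero rows, so rank(M) = 4.
The rank gives the maximum number of linearly independent columns: 4.

4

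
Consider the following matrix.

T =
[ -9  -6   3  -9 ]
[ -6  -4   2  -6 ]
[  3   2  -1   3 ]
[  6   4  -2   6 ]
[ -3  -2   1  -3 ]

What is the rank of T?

1

Row reduce to echelon form.
R2 ← R2 − (2/3)·R1: [0, 0, 0, 0]
R3 ← R3 + (1/3)·R1: [0, 0, 0, 0]
R4 ← R4 + (2/3)·R1: [0, 0, 0, 0]
R5 ← R5 − (1/3)·R1: [0, 0, 0, 0]
Echelon form has 1 nonzero row, so rank(T) = 1.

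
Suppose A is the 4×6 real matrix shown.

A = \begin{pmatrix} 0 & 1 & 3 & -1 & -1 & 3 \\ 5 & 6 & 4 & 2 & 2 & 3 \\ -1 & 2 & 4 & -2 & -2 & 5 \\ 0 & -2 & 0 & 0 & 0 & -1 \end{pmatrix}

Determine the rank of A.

3

Row reduce to echelon form.
Swap R1 ↔ R2
R3 ← R3 + (1/5)·R1: [0, 16/5, 24/5, -8/5, -8/5, 28/5]
R3 ← R3 − (16/5)·R2: [0, 0, -24/5, 8/5, 8/5, -4]
R4 ← R4 + (2)·R2: [0, 0, 6, -2, -2, 5]
R4 ← R4 + (5/4)·R3: [0, 0, 0, 0, 0, 0]
Echelon form has 3 nonzero rows, so rank(A) = 3.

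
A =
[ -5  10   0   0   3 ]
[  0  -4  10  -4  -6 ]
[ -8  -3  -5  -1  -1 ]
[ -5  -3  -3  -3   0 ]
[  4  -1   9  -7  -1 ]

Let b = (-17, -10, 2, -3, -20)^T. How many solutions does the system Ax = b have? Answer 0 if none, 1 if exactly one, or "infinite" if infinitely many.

1

Row reduce the augmented matrix [A | b].
R3 ← R3 − (8/5)·R1: [0, -19, -5, -1, -29/5, 146/5]
R4 ← R4 − R1: [0, -13, -3, -3, -3, 14]
R5 ← R5 + (4/5)·R1: [0, 7, 9, -7, 7/5, -168/5]
R3 ← R3 − (19/4)·R2: [0, 0, -105/2, 18, 227/10, 767/10]
R4 ← R4 − (13/4)·R2: [0, 0, -71/2, 10, 33/2, 93/2]
R5 ← R5 + (7/4)·R2: [0, 0, 53/2, -14, -91/10, -511/10]
R4 ← R4 − (71/105)·R3: [0, 0, 0, -76/35, 604/525, -2816/525]
R5 ← R5 + (53/105)·R3: [0, 0, 0, -172/35, 1238/525, -6502/525]
R5 ← R5 − (43/19)·R4: [0, 0, 0, 0, -14/57, -14/57]
The echelon form has 5 nonzero rows, and every pivot lies in the first 5 columns, so rank(A) = rank([A|b]) = 5.
The system is consistent.
rank = 5 = number of unknowns, so the solution is unique.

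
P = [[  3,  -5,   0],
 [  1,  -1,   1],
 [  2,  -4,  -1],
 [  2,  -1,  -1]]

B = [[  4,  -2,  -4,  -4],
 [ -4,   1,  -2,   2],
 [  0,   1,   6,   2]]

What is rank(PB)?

2

First compute PB:
[[ 32, -11,  -2, -22],
 [  8,  -2,   4,  -4],
 [ 24,  -9,  -6, -18],
 [ 12,  -6, -12, -12]]
Now row reduce the product.
R2 ← R2 − (1/4)·R1: [0, 3/4, 9/2, 3/2]
R3 ← R3 − (3/4)·R1: [0, -3/4, -9/2, -3/2]
R4 ← R4 − (3/8)·R1: [0, -15/8, -45/4, -15/4]
R3 ← R3 + R2: [0, 0, 0, 0]
R4 ← R4 + (5/2)·R2: [0, 0, 0, 0]
2 nonzero rows, so rank(PB) = 2.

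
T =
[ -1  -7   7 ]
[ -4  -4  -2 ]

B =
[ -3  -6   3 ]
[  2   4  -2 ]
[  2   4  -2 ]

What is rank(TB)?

First compute TB:
[[  3,   6,  -3],
 [  0,   0,   0]]
Now row reduce the product.
1 nonzero row, so rank(TB) = 1.

1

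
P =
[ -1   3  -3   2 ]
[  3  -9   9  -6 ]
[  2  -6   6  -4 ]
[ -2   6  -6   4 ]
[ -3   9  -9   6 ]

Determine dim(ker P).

3

Row reduce to echelon form.
R2 ← R2 + (3)·R1: [0, 0, 0, 0]
R3 ← R3 + (2)·R1: [0, 0, 0, 0]
R4 ← R4 − (2)·R1: [0, 0, 0, 0]
R5 ← R5 − (3)·R1: [0, 0, 0, 0]
1 nonzero row, so rank(P) = 1.
P has 4 columns; by rank–nullity, nullity = 4 − 1 = 3.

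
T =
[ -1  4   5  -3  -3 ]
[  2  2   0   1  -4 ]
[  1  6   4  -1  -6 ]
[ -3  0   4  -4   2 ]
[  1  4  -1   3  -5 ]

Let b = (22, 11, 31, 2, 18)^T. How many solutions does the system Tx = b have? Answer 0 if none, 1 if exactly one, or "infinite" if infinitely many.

Row reduce the augmented matrix [T | b].
R2 ← R2 + (2)·R1: [0, 10, 10, -5, -10, 55]
R3 ← R3 + R1: [0, 10, 9, -4, -9, 53]
R4 ← R4 − (3)·R1: [0, -12, -11, 5, 11, -64]
R5 ← R5 + R1: [0, 8, 4, 0, -8, 40]
R3 ← R3 − R2: [0, 0, -1, 1, 1, -2]
R4 ← R4 + (6/5)·R2: [0, 0, 1, -1, -1, 2]
R5 ← R5 − (4/5)·R2: [0, 0, -4, 4, 0, -4]
R4 ← R4 + R3: [0, 0, 0, 0, 0, 0]
R5 ← R5 − (4)·R3: [0, 0, 0, 0, -4, 4]
Swap R4 ↔ R5
The echelon form has 4 nonzero rows, and every pivot lies in the first 5 columns, so rank(T) = rank([T|b]) = 4.
The system is consistent.
rank = 4 < 5 unknowns, so there are infinitely many solutions.

infinite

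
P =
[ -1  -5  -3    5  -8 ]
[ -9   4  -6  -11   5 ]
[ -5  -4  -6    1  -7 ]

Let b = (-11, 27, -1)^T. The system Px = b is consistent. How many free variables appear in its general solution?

3

Row reduce the augmented matrix [P | b].
R2 ← R2 − (9)·R1: [0, 49, 21, -56, 77, 126]
R3 ← R3 − (5)·R1: [0, 21, 9, -24, 33, 54]
R3 ← R3 − (3/7)·R2: [0, 0, 0, 0, 0, 0]
The echelon form has 2 nonzero rows, and every pivot lies in the first 5 columns, so rank(P) = rank([P|b]) = 2.
The system is consistent.
Free variables = (unknowns) − (rank) = 5 − 2 = 3.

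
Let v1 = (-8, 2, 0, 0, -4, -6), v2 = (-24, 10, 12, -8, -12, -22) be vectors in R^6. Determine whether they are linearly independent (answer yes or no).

Form the matrix with these vectors as rows and row reduce.
R2 ← R2 − (3)·R1: [0, 4, 12, -8, 0, -4]
2 nonzero rows, so the 2 vectors span a space of dimension 2.
Since 2 = 2, the vectors are linearly independent.

yes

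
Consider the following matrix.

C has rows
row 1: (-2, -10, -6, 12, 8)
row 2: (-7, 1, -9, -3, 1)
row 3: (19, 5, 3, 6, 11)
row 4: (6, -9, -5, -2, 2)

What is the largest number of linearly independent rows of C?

4

Row reduce to echelon form.
R2 ← R2 − (7/2)·R1: [0, 36, 12, -45, -27]
R3 ← R3 + (19/2)·R1: [0, -90, -54, 120, 87]
R4 ← R4 + (3)·R1: [0, -39, -23, 34, 26]
R3 ← R3 + (5/2)·R2: [0, 0, -24, 15/2, 39/2]
R4 ← R4 + (13/12)·R2: [0, 0, -10, -59/4, -13/4]
R4 ← R4 − (5/12)·R3: [0, 0, 0, -143/8, -91/8]
Echelon form has 4 nonzero rows, so rank(C) = 4.
The rank gives the maximum number of linearly independent rows: 4.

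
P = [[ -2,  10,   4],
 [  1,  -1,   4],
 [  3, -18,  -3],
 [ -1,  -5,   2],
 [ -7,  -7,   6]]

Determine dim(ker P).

Row reduce to echelon form.
R2 ← R2 + (1/2)·R1: [0, 4, 6]
R3 ← R3 + (3/2)·R1: [0, -3, 3]
R4 ← R4 − (1/2)·R1: [0, -10, 0]
R5 ← R5 − (7/2)·R1: [0, -42, -8]
R3 ← R3 + (3/4)·R2: [0, 0, 15/2]
R4 ← R4 + (5/2)·R2: [0, 0, 15]
R5 ← R5 + (21/2)·R2: [0, 0, 55]
R4 ← R4 − (2)·R3: [0, 0, 0]
R5 ← R5 − (22/3)·R3: [0, 0, 0]
3 nonzero rows, so rank(P) = 3.
P has 3 columns; by rank–nullity, nullity = 3 − 3 = 0.

0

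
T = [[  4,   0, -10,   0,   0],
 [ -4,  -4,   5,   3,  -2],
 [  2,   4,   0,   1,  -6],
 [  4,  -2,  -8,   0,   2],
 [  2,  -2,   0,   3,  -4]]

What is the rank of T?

4

Row reduce to echelon form.
R2 ← R2 + R1: [0, -4, -5, 3, -2]
R3 ← R3 − (1/2)·R1: [0, 4, 5, 1, -6]
R4 ← R4 − R1: [0, -2, 2, 0, 2]
R5 ← R5 − (1/2)·R1: [0, -2, 5, 3, -4]
R3 ← R3 + R2: [0, 0, 0, 4, -8]
R4 ← R4 − (1/2)·R2: [0, 0, 9/2, -3/2, 3]
R5 ← R5 − (1/2)·R2: [0, 0, 15/2, 3/2, -3]
Swap R3 ↔ R4
R5 ← R5 − (5/3)·R3: [0, 0, 0, 4, -8]
R5 ← R5 − R4: [0, 0, 0, 0, 0]
Echelon form has 4 nonzero rows, so rank(T) = 4.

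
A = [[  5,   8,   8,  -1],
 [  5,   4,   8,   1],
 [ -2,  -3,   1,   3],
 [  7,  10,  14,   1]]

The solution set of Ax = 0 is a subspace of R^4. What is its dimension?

Row reduce to echelon form.
R2 ← R2 − R1: [0, -4, 0, 2]
R3 ← R3 + (2/5)·R1: [0, 1/5, 21/5, 13/5]
R4 ← R4 − (7/5)·R1: [0, -6/5, 14/5, 12/5]
R3 ← R3 + (1/20)·R2: [0, 0, 21/5, 27/10]
R4 ← R4 − (3/10)·R2: [0, 0, 14/5, 9/5]
R4 ← R4 − (2/3)·R3: [0, 0, 0, 0]
3 nonzero rows, so rank(A) = 3.
A has 4 columns; by rank–nullity, nullity = 4 − 3 = 1.

1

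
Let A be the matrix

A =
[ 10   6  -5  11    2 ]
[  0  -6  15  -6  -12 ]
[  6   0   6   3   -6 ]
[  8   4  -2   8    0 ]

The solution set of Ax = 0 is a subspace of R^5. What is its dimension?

3

Row reduce to echelon form.
R3 ← R3 − (3/5)·R1: [0, -18/5, 9, -18/5, -36/5]
R4 ← R4 − (4/5)·R1: [0, -4/5, 2, -4/5, -8/5]
R3 ← R3 − (3/5)·R2: [0, 0, 0, 0, 0]
R4 ← R4 − (2/15)·R2: [0, 0, 0, 0, 0]
2 nonzero rows, so rank(A) = 2.
A has 5 columns; by rank–nullity, nullity = 5 − 2 = 3.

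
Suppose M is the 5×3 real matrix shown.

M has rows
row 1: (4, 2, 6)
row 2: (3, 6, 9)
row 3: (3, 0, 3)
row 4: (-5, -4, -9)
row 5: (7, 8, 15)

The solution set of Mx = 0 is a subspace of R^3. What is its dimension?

1

Row reduce to echelon form.
R2 ← R2 − (3/4)·R1: [0, 9/2, 9/2]
R3 ← R3 − (3/4)·R1: [0, -3/2, -3/2]
R4 ← R4 + (5/4)·R1: [0, -3/2, -3/2]
R5 ← R5 − (7/4)·R1: [0, 9/2, 9/2]
R3 ← R3 + (1/3)·R2: [0, 0, 0]
R4 ← R4 + (1/3)·R2: [0, 0, 0]
R5 ← R5 − R2: [0, 0, 0]
2 nonzero rows, so rank(M) = 2.
M has 3 columns; by rank–nullity, nullity = 3 − 2 = 1.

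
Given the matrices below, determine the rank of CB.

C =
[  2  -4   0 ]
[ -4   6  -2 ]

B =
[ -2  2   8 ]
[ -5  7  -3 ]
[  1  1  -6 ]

2

First compute CB:
[[ 16, -24,  28],
 [-24,  32, -38]]
Now row reduce the product.
R2 ← R2 + (3/2)·R1: [0, -4, 4]
2 nonzero rows, so rank(CB) = 2.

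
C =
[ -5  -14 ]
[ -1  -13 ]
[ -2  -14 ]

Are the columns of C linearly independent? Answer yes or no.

Row reduce C to echelon form.
R2 ← R2 − (1/5)·R1: [0, -51/5]
R3 ← R3 − (2/5)·R1: [0, -42/5]
R3 ← R3 − (14/17)·R2: [0, 0]
2 pivots among 2 columns.
Every column is a pivot column, so the columns are linearly independent.

yes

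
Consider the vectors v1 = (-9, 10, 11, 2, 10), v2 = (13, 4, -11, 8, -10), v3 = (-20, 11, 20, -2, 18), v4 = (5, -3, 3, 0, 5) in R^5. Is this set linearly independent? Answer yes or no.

yes

Form the matrix with these vectors as rows and row reduce.
R2 ← R2 + (13/9)·R1: [0, 166/9, 44/9, 98/9, 40/9]
R3 ← R3 − (20/9)·R1: [0, -101/9, -40/9, -58/9, -38/9]
R4 ← R4 + (5/9)·R1: [0, 23/9, 82/9, 10/9, 95/9]
R3 ← R3 + (101/166)·R2: [0, 0, -122/83, 15/83, -126/83]
R4 ← R4 − (23/166)·R2: [0, 0, 700/83, -33/83, 825/83]
R4 ← R4 + (350/61)·R3: [0, 0, 0, 39/61, 75/61]
4 nonzero rows, so the 4 vectors span a space of dimension 4.
Since 4 = 4, the vectors are linearly independent.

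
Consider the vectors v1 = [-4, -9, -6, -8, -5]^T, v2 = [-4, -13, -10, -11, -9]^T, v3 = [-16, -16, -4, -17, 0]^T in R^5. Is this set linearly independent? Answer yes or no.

no

Form the matrix with these vectors as rows and row reduce.
R2 ← R2 − R1: [0, -4, -4, -3, -4]
R3 ← R3 − (4)·R1: [0, 20, 20, 15, 20]
R3 ← R3 + (5)·R2: [0, 0, 0, 0, 0]
2 nonzero rows, so the 3 vectors span a space of dimension 2.
Since 2 < 3, the vectors are linearly dependent.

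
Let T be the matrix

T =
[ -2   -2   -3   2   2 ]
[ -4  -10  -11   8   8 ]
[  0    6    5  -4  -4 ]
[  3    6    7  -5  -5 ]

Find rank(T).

2

Row reduce to echelon form.
R2 ← R2 − (2)·R1: [0, -6, -5, 4, 4]
R4 ← R4 + (3/2)·R1: [0, 3, 5/2, -2, -2]
R3 ← R3 + R2: [0, 0, 0, 0, 0]
R4 ← R4 + (1/2)·R2: [0, 0, 0, 0, 0]
Echelon form has 2 nonzero rows, so rank(T) = 2.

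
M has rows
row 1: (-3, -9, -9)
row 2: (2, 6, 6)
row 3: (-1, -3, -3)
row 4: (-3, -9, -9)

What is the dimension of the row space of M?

1

Row reduce to echelon form.
R2 ← R2 + (2/3)·R1: [0, 0, 0]
R3 ← R3 − (1/3)·R1: [0, 0, 0]
R4 ← R4 − R1: [0, 0, 0]
Echelon form has 1 nonzero row, so rank(M) = 1.
The row space has dimension equal to the rank: 1.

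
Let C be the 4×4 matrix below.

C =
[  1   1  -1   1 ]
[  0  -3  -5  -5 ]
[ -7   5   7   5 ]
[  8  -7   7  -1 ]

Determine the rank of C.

Row reduce to echelon form.
R3 ← R3 + (7)·R1: [0, 12, 0, 12]
R4 ← R4 − (8)·R1: [0, -15, 15, -9]
R3 ← R3 + (4)·R2: [0, 0, -20, -8]
R4 ← R4 − (5)·R2: [0, 0, 40, 16]
R4 ← R4 + (2)·R3: [0, 0, 0, 0]
Echelon form has 3 nonzero rows, so rank(C) = 3.

3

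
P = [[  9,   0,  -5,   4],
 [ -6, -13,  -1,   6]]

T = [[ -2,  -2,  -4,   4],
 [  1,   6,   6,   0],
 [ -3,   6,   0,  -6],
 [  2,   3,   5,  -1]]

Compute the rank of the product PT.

2

First compute PT:
[[  5, -36, -16,  62],
 [ 14, -54, -24, -24]]
Now row reduce the product.
R2 ← R2 − (14/5)·R1: [0, 234/5, 104/5, -988/5]
2 nonzero rows, so rank(PT) = 2.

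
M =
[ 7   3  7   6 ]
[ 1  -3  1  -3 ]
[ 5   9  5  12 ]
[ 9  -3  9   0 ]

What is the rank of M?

2

Row reduce to echelon form.
R2 ← R2 − (1/7)·R1: [0, -24/7, 0, -27/7]
R3 ← R3 − (5/7)·R1: [0, 48/7, 0, 54/7]
R4 ← R4 − (9/7)·R1: [0, -48/7, 0, -54/7]
R3 ← R3 + (2)·R2: [0, 0, 0, 0]
R4 ← R4 − (2)·R2: [0, 0, 0, 0]
Echelon form has 2 nonzero rows, so rank(M) = 2.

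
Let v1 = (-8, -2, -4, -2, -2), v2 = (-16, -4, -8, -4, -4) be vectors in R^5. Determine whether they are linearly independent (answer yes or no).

Form the matrix with these vectors as rows and row reduce.
R2 ← R2 − (2)·R1: [0, 0, 0, 0, 0]
1 nonzero row, so the 2 vectors span a space of dimension 1.
Since 1 < 2, the vectors are linearly dependent.

no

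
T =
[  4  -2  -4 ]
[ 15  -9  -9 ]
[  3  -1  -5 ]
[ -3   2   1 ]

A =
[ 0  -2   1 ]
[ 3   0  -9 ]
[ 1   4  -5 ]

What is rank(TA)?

First compute TA:
[[-10, -24,  42],
 [-36, -66, 141],
 [ -8, -26,  37],
 [  7,  10, -26]]
Now row reduce the product.
R2 ← R2 − (18/5)·R1: [0, 102/5, -51/5]
R3 ← R3 − (4/5)·R1: [0, -34/5, 17/5]
R4 ← R4 + (7/10)·R1: [0, -34/5, 17/5]
R3 ← R3 + (1/3)·R2: [0, 0, 0]
R4 ← R4 + (1/3)·R2: [0, 0, 0]
2 nonzero rows, so rank(TA) = 2.

2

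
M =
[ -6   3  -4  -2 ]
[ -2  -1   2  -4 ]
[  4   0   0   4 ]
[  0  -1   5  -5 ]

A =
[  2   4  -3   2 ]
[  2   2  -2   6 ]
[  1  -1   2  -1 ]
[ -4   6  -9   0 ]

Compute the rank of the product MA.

3

First compute MA:
[[ -2, -26,  22,  10],
 [ 12, -36,  48, -12],
 [ -8,  40, -48,   8],
 [ 23, -37,  57, -11]]
Now row reduce the product.
R2 ← R2 + (6)·R1: [0, -192, 180, 48]
R3 ← R3 − (4)·R1: [0, 144, -136, -32]
R4 ← R4 + (23/2)·R1: [0, -336, 310, 104]
R3 ← R3 + (3/4)·R2: [0, 0, -1, 4]
R4 ← R4 − (7/4)·R2: [0, 0, -5, 20]
R4 ← R4 − (5)·R3: [0, 0, 0, 0]
3 nonzero rows, so rank(MA) = 3.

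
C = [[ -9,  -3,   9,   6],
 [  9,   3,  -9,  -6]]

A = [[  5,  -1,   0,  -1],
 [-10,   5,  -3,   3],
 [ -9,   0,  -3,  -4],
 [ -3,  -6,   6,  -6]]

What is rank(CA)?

1

First compute CA:
[[-114, -42,  18, -72],
 [114,  42, -18,  72]]
Now row reduce the product.
R2 ← R2 + R1: [0, 0, 0, 0]
1 nonzero row, so rank(CA) = 1.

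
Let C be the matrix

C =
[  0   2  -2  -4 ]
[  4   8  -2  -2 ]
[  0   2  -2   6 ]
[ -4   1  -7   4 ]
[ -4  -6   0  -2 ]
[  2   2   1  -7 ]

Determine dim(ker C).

Row reduce to echelon form.
Swap R1 ↔ R2
R4 ← R4 + R1: [0, 9, -9, 2]
R5 ← R5 + R1: [0, 2, -2, -4]
R6 ← R6 − (1/2)·R1: [0, -2, 2, -6]
R3 ← R3 − R2: [0, 0, 0, 10]
R4 ← R4 − (9/2)·R2: [0, 0, 0, 20]
R5 ← R5 − R2: [0, 0, 0, 0]
R6 ← R6 + R2: [0, 0, 0, -10]
R4 ← R4 − (2)·R3: [0, 0, 0, 0]
R6 ← R6 + R3: [0, 0, 0, 0]
3 nonzero rows, so rank(C) = 3.
C has 4 columns; by rank–nullity, nullity = 4 − 3 = 1.

1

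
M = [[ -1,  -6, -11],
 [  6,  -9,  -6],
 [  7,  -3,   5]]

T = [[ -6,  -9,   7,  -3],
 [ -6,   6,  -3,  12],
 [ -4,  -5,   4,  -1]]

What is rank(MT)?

First compute MT:
[[ 86,  28, -33, -58],
 [ 42, -78,  45, -120],
 [-44, -106,  78, -62]]
Now row reduce the product.
R2 ← R2 − (21/43)·R1: [0, -3942/43, 2628/43, -3942/43]
R3 ← R3 + (22/43)·R1: [0, -3942/43, 2628/43, -3942/43]
R3 ← R3 − R2: [0, 0, 0, 0]
2 nonzero rows, so rank(MT) = 2.

2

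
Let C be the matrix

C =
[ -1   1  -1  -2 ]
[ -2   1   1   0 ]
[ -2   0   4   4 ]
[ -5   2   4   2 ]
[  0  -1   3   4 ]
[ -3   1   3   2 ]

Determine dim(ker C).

Row reduce to echelon form.
R2 ← R2 − (2)·R1: [0, -1, 3, 4]
R3 ← R3 − (2)·R1: [0, -2, 6, 8]
R4 ← R4 − (5)·R1: [0, -3, 9, 12]
R6 ← R6 − (3)·R1: [0, -2, 6, 8]
R3 ← R3 − (2)·R2: [0, 0, 0, 0]
R4 ← R4 − (3)·R2: [0, 0, 0, 0]
R5 ← R5 − R2: [0, 0, 0, 0]
R6 ← R6 − (2)·R2: [0, 0, 0, 0]
2 nonzero rows, so rank(C) = 2.
C has 4 columns; by rank–nullity, nullity = 4 − 2 = 2.

2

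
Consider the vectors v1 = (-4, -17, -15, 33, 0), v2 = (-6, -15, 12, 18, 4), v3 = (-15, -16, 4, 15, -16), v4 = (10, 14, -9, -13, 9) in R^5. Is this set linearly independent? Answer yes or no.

Form the matrix with these vectors as rows and row reduce.
R2 ← R2 − (3/2)·R1: [0, 21/2, 69/2, -63/2, 4]
R3 ← R3 − (15/4)·R1: [0, 191/4, 241/4, -435/4, -16]
R4 ← R4 + (5/2)·R1: [0, -57/2, -93/2, 139/2, 9]
R3 ← R3 − (191/42)·R2: [0, 0, -1353/14, 69/2, -718/21]
R4 ← R4 + (19/7)·R2: [0, 0, 330/7, -16, 139/7]
R4 ← R4 + (20/41)·R3: [0, 0, 0, 34/41, 391/123]
4 nonzero rows, so the 4 vectors span a space of dimension 4.
Since 4 = 4, the vectors are linearly independent.

yes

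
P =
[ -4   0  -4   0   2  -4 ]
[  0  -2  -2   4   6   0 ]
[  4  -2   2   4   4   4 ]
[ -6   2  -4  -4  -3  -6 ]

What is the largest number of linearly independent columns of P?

2

Row reduce to echelon form.
R3 ← R3 + R1: [0, -2, -2, 4, 6, 0]
R4 ← R4 − (3/2)·R1: [0, 2, 2, -4, -6, 0]
R3 ← R3 − R2: [0, 0, 0, 0, 0, 0]
R4 ← R4 + R2: [0, 0, 0, 0, 0, 0]
Echelon form has 2 nonzero rows, so rank(P) = 2.
The rank gives the maximum number of linearly independent columns: 2.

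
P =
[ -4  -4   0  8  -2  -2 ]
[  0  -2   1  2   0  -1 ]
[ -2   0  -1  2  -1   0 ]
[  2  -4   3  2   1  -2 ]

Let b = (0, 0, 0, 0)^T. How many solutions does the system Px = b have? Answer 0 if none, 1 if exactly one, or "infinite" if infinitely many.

Row reduce the augmented matrix [P | b].
R3 ← R3 − (1/2)·R1: [0, 2, -1, -2, 0, 1, 0]
R4 ← R4 + (1/2)·R1: [0, -6, 3, 6, 0, -3, 0]
R3 ← R3 + R2: [0, 0, 0, 0, 0, 0, 0]
R4 ← R4 − (3)·R2: [0, 0, 0, 0, 0, 0, 0]
The echelon form has 2 nonzero rows, and every pivot lies in the first 6 columns, so rank(P) = rank([P|b]) = 2.
The system is consistent.
rank = 2 < 6 unknowns, so there are infinitely many solutions.

infinite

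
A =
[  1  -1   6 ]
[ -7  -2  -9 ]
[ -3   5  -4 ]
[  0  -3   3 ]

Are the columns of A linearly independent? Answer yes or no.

yes

Row reduce A to echelon form.
R2 ← R2 + (7)·R1: [0, -9, 33]
R3 ← R3 + (3)·R1: [0, 2, 14]
R3 ← R3 + (2/9)·R2: [0, 0, 64/3]
R4 ← R4 − (1/3)·R2: [0, 0, -8]
R4 ← R4 + (3/8)·R3: [0, 0, 0]
3 pivots among 3 columns.
Every column is a pivot column, so the columns are linearly independent.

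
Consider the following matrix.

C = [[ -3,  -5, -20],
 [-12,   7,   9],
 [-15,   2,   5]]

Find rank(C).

3

Row reduce to echelon form.
R2 ← R2 − (4)·R1: [0, 27, 89]
R3 ← R3 − (5)·R1: [0, 27, 105]
R3 ← R3 − R2: [0, 0, 16]
Echelon form has 3 nonzero rows, so rank(C) = 3.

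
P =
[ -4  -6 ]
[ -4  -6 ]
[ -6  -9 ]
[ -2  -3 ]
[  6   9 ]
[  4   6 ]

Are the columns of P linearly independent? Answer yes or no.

Row reduce P to echelon form.
R2 ← R2 − R1: [0, 0]
R3 ← R3 − (3/2)·R1: [0, 0]
R4 ← R4 − (1/2)·R1: [0, 0]
R5 ← R5 + (3/2)·R1: [0, 0]
R6 ← R6 + R1: [0, 0]
1 pivot among 2 columns.
Only 1 < 2 pivot columns, so the columns are linearly dependent.

no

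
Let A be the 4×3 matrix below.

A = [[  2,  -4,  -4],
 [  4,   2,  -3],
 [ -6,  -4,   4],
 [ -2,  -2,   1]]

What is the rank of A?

Row reduce to echelon form.
R2 ← R2 − (2)·R1: [0, 10, 5]
R3 ← R3 + (3)·R1: [0, -16, -8]
R4 ← R4 + R1: [0, -6, -3]
R3 ← R3 + (8/5)·R2: [0, 0, 0]
R4 ← R4 + (3/5)·R2: [0, 0, 0]
Echelon form has 2 nonzero rows, so rank(A) = 2.

2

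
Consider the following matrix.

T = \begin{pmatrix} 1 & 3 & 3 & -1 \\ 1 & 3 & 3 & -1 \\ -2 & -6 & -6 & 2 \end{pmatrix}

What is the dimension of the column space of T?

Row reduce to echelon form.
R2 ← R2 − R1: [0, 0, 0, 0]
R3 ← R3 + (2)·R1: [0, 0, 0, 0]
Echelon form has 1 nonzero row, so rank(T) = 1.
The column space has dimension equal to the rank: 1.

1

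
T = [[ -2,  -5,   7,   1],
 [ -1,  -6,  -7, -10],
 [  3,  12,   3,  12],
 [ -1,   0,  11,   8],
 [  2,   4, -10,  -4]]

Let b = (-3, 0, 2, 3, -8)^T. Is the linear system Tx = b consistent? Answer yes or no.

Row reduce the augmented matrix [T | b].
R2 ← R2 − (1/2)·R1: [0, -7/2, -21/2, -21/2, 3/2]
R3 ← R3 + (3/2)·R1: [0, 9/2, 27/2, 27/2, -5/2]
R4 ← R4 − (1/2)·R1: [0, 5/2, 15/2, 15/2, 9/2]
R5 ← R5 + R1: [0, -1, -3, -3, -11]
R3 ← R3 + (9/7)·R2: [0, 0, 0, 0, -4/7]
R4 ← R4 + (5/7)·R2: [0, 0, 0, 0, 39/7]
R5 ← R5 − (2/7)·R2: [0, 0, 0, 0, -80/7]
R4 ← R4 + (39/4)·R3: [0, 0, 0, 0, 0]
R5 ← R5 − (20)·R3: [0, 0, 0, 0, 0]
The echelon form has 3 nonzero rows; the last pivot sits in the augmented column, so rank(T) = 2 but rank([T|b]) = 3.
Since the ranks differ, the system is inconsistent.

no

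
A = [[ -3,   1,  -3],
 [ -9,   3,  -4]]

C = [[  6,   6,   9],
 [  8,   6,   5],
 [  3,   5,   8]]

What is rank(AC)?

First compute AC:
[[-19, -27, -46],
 [-42, -56, -98]]
Now row reduce the product.
R2 ← R2 − (42/19)·R1: [0, 70/19, 70/19]
2 nonzero rows, so rank(AC) = 2.

2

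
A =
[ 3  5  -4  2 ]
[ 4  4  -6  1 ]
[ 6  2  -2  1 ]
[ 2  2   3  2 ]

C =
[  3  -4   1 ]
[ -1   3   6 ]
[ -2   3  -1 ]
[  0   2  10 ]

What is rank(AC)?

3

First compute AC:
[[ 12,  -5,  57],
 [ 20, -20,  44],
 [ 20, -22,  30],
 [ -2,  11,  31]]
Now row reduce the product.
R2 ← R2 − (5/3)·R1: [0, -35/3, -51]
R3 ← R3 − (5/3)·R1: [0, -41/3, -65]
R4 ← R4 + (1/6)·R1: [0, 61/6, 81/2]
R3 ← R3 − (41/35)·R2: [0, 0, -184/35]
R4 ← R4 + (61/70)·R2: [0, 0, -138/35]
R4 ← R4 − (3/4)·R3: [0, 0, 0]
3 nonzero rows, so rank(AC) = 3.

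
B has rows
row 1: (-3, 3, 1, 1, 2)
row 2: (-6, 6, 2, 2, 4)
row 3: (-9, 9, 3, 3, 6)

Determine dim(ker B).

Row reduce to echelon form.
R2 ← R2 − (2)·R1: [0, 0, 0, 0, 0]
R3 ← R3 − (3)·R1: [0, 0, 0, 0, 0]
1 nonzero row, so rank(B) = 1.
B has 5 columns; by rank–nullity, nullity = 5 − 1 = 4.

4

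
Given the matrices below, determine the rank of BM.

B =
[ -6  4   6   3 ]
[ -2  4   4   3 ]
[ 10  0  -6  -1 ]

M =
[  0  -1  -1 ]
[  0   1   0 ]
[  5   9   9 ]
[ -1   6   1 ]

First compute BM:
[[ 27,  82,  63],
 [ 17,  60,  41],
 [-29, -70, -65]]
Now row reduce the product.
R2 ← R2 − (17/27)·R1: [0, 226/27, 4/3]
R3 ← R3 + (29/27)·R1: [0, 488/27, 8/3]
R3 ← R3 − (244/113)·R2: [0, 0, -24/113]
3 nonzero rows, so rank(BM) = 3.

3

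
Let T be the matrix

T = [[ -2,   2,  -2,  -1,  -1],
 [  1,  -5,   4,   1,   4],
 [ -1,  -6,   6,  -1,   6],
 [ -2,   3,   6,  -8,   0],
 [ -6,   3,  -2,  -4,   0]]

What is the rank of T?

3

Row reduce to echelon form.
R2 ← R2 + (1/2)·R1: [0, -4, 3, 1/2, 7/2]
R3 ← R3 − (1/2)·R1: [0, -7, 7, -1/2, 13/2]
R4 ← R4 − R1: [0, 1, 8, -7, 1]
R5 ← R5 − (3)·R1: [0, -3, 4, -1, 3]
R3 ← R3 − (7/4)·R2: [0, 0, 7/4, -11/8, 3/8]
R4 ← R4 + (1/4)·R2: [0, 0, 35/4, -55/8, 15/8]
R5 ← R5 − (3/4)·R2: [0, 0, 7/4, -11/8, 3/8]
R4 ← R4 − (5)·R3: [0, 0, 0, 0, 0]
R5 ← R5 − R3: [0, 0, 0, 0, 0]
Echelon form has 3 nonzero rows, so rank(T) = 3.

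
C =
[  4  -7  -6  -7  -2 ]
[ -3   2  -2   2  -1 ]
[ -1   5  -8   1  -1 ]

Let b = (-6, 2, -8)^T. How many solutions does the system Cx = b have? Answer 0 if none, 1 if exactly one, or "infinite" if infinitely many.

Row reduce the augmented matrix [C | b].
R2 ← R2 + (3/4)·R1: [0, -13/4, -13/2, -13/4, -5/2, -5/2]
R3 ← R3 + (1/4)·R1: [0, 13/4, -19/2, -3/4, -3/2, -19/2]
R3 ← R3 + R2: [0, 0, -16, -4, -4, -12]
The echelon form has 3 nonzero rows, and every pivot lies in the first 5 columns, so rank(C) = rank([C|b]) = 3.
The system is consistent.
rank = 3 < 5 unknowns, so there are infinitely many solutions.

infinite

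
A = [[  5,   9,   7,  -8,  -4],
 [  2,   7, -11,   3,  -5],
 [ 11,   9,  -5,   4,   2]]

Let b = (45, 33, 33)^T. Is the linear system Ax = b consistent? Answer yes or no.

yes

Row reduce the augmented matrix [A | b].
R2 ← R2 − (2/5)·R1: [0, 17/5, -69/5, 31/5, -17/5, 15]
R3 ← R3 − (11/5)·R1: [0, -54/5, -102/5, 108/5, 54/5, -66]
R3 ← R3 + (54/17)·R2: [0, 0, -1092/17, 702/17, 0, -312/17]
The echelon form has 3 nonzero rows, and every pivot lies in the first 5 columns, so rank(A) = rank([A|b]) = 3.
The system is consistent.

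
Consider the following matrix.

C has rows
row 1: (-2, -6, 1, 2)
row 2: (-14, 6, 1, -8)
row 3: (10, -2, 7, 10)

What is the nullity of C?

Row reduce to echelon form.
R2 ← R2 − (7)·R1: [0, 48, -6, -22]
R3 ← R3 + (5)·R1: [0, -32, 12, 20]
R3 ← R3 + (2/3)·R2: [0, 0, 8, 16/3]
3 nonzero rows, so rank(C) = 3.
C has 4 columns; by rank–nullity, nullity = 4 − 3 = 1.

1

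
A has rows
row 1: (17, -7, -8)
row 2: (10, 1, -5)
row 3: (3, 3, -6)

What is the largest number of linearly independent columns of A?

3

Row reduce to echelon form.
R2 ← R2 − (10/17)·R1: [0, 87/17, -5/17]
R3 ← R3 − (3/17)·R1: [0, 72/17, -78/17]
R3 ← R3 − (24/29)·R2: [0, 0, -126/29]
Echelon form has 3 nonzero rows, so rank(A) = 3.
The rank gives the maximum number of linearly independent columns: 3.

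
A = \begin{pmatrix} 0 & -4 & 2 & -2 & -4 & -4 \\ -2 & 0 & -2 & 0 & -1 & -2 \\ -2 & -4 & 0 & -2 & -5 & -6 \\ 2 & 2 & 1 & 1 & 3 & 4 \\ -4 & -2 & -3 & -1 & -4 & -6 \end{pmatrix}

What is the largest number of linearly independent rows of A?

2

Row reduce to echelon form.
Swap R1 ↔ R2
R3 ← R3 − R1: [0, -4, 2, -2, -4, -4]
R4 ← R4 + R1: [0, 2, -1, 1, 2, 2]
R5 ← R5 − (2)·R1: [0, -2, 1, -1, -2, -2]
R3 ← R3 − R2: [0, 0, 0, 0, 0, 0]
R4 ← R4 + (1/2)·R2: [0, 0, 0, 0, 0, 0]
R5 ← R5 − (1/2)·R2: [0, 0, 0, 0, 0, 0]
Echelon form has 2 nonzero rows, so rank(A) = 2.
The rank gives the maximum number of linearly independent rows: 2.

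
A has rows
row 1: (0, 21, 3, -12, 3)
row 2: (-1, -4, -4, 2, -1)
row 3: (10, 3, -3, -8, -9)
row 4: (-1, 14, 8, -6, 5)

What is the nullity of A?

Row reduce to echelon form.
Swap R1 ↔ R2
R3 ← R3 + (10)·R1: [0, -37, -43, 12, -19]
R4 ← R4 − R1: [0, 18, 12, -8, 6]
R3 ← R3 + (37/21)·R2: [0, 0, -264/7, -64/7, -96/7]
R4 ← R4 − (6/7)·R2: [0, 0, 66/7, 16/7, 24/7]
R4 ← R4 + (1/4)·R3: [0, 0, 0, 0, 0]
3 nonzero rows, so rank(A) = 3.
A has 5 columns; by rank–nullity, nullity = 5 − 3 = 2.

2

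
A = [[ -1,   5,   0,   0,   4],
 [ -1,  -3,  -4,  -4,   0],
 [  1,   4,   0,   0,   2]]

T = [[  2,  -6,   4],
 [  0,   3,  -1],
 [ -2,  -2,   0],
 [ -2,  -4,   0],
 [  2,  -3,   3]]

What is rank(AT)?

First compute AT:
[[  6,   9,   3],
 [ 14,  21,  -1],
 [  6,   0,   6]]
Now row reduce the product.
R2 ← R2 − (7/3)·R1: [0, 0, -8]
R3 ← R3 − R1: [0, -9, 3]
Swap R2 ↔ R3
3 nonzero rows, so rank(AT) = 3.

3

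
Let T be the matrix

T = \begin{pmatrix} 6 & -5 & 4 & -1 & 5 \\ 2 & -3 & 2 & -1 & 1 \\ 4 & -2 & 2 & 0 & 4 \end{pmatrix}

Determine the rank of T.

2

Row reduce to echelon form.
R2 ← R2 − (1/3)·R1: [0, -4/3, 2/3, -2/3, -2/3]
R3 ← R3 − (2/3)·R1: [0, 4/3, -2/3, 2/3, 2/3]
R3 ← R3 + R2: [0, 0, 0, 0, 0]
Echelon form has 2 nonzero rows, so rank(T) = 2.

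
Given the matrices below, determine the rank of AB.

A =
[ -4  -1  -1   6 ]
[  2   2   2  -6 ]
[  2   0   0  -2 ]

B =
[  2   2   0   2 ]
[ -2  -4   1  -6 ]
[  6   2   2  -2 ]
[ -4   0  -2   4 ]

First compute AB:
[[-36,  -6, -15,  24],
 [ 36,   0,  18, -36],
 [ 12,   4,   4,  -4]]
Now row reduce the product.
R2 ← R2 + R1: [0, -6, 3, -12]
R3 ← R3 + (1/3)·R1: [0, 2, -1, 4]
R3 ← R3 + (1/3)·R2: [0, 0, 0, 0]
2 nonzero rows, so rank(AB) = 2.

2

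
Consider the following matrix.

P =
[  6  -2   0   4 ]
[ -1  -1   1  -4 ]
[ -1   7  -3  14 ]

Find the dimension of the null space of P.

Row reduce to echelon form.
R2 ← R2 + (1/6)·R1: [0, -4/3, 1, -10/3]
R3 ← R3 + (1/6)·R1: [0, 20/3, -3, 44/3]
R3 ← R3 + (5)·R2: [0, 0, 2, -2]
3 nonzero rows, so rank(P) = 3.
P has 4 columns; by rank–nullity, nullity = 4 − 3 = 1.

1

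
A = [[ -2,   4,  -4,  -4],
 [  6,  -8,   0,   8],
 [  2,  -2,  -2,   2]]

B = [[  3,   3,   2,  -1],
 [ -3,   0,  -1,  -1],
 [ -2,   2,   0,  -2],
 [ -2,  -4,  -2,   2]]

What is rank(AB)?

First compute AB:
[[ -2,   2,   0,  -2],
 [ 26, -14,   4,  18],
 [ 12,  -6,   2,   8]]
Now row reduce the product.
R2 ← R2 + (13)·R1: [0, 12, 4, -8]
R3 ← R3 + (6)·R1: [0, 6, 2, -4]
R3 ← R3 − (1/2)·R2: [0, 0, 0, 0]
2 nonzero rows, so rank(AB) = 2.

2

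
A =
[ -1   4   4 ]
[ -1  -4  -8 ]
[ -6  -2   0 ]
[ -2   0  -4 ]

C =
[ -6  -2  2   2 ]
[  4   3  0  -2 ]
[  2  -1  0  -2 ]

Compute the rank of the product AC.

3

First compute AC:
[[ 30,  10,  -2, -18],
 [-26,  -2,  -2,  22],
 [ 28,   6, -12,  -8],
 [  4,   8,  -4,   4]]
Now row reduce the product.
R2 ← R2 + (13/15)·R1: [0, 20/3, -56/15, 32/5]
R3 ← R3 − (14/15)·R1: [0, -10/3, -152/15, 44/5]
R4 ← R4 − (2/15)·R1: [0, 20/3, -56/15, 32/5]
R3 ← R3 + (1/2)·R2: [0, 0, -12, 12]
R4 ← R4 − R2: [0, 0, 0, 0]
3 nonzero rows, so rank(AC) = 3.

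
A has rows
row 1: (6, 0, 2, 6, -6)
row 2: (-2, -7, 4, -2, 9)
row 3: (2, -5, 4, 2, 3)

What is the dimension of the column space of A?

2

Row reduce to echelon form.
R2 ← R2 + (1/3)·R1: [0, -7, 14/3, 0, 7]
R3 ← R3 − (1/3)·R1: [0, -5, 10/3, 0, 5]
R3 ← R3 − (5/7)·R2: [0, 0, 0, 0, 0]
Echelon form has 2 nonzero rows, so rank(A) = 2.
The column space has dimension equal to the rank: 2.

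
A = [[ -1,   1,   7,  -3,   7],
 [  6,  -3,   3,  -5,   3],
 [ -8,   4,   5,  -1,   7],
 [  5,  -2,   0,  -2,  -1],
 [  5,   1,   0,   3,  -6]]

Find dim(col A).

5

Row reduce to echelon form.
R2 ← R2 + (6)·R1: [0, 3, 45, -23, 45]
R3 ← R3 − (8)·R1: [0, -4, -51, 23, -49]
R4 ← R4 + (5)·R1: [0, 3, 35, -17, 34]
R5 ← R5 + (5)·R1: [0, 6, 35, -12, 29]
R3 ← R3 + (4/3)·R2: [0, 0, 9, -23/3, 11]
R4 ← R4 − R2: [0, 0, -10, 6, -11]
R5 ← R5 − (2)·R2: [0, 0, -55, 34, -61]
R4 ← R4 + (10/9)·R3: [0, 0, 0, -68/27, 11/9]
R5 ← R5 + (55/9)·R3: [0, 0, 0, -347/27, 56/9]
R5 ← R5 − (347/68)·R4: [0, 0, 0, 0, -1/68]
Echelon form has 5 nonzero rows, so rank(A) = 5.
The column space has dimension equal to the rank: 5.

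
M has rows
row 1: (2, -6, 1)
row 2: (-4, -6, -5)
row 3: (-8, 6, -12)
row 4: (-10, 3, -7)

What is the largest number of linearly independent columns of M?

3

Row reduce to echelon form.
R2 ← R2 + (2)·R1: [0, -18, -3]
R3 ← R3 + (4)·R1: [0, -18, -8]
R4 ← R4 + (5)·R1: [0, -27, -2]
R3 ← R3 − R2: [0, 0, -5]
R4 ← R4 − (3/2)·R2: [0, 0, 5/2]
R4 ← R4 + (1/2)·R3: [0, 0, 0]
Echelon form has 3 nonzero rows, so rank(M) = 3.
The rank gives the maximum number of linearly independent columns: 3.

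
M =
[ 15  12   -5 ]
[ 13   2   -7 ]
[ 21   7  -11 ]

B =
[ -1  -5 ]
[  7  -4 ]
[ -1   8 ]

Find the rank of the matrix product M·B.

2

First compute MB:
[[ 74, -163],
 [  8, -129],
 [ 39, -221]]
Now row reduce the product.
R2 ← R2 − (4/37)·R1: [0, -4121/37]
R3 ← R3 − (39/74)·R1: [0, -9997/74]
R3 ← R3 − (769/634)·R2: [0, 0]
2 nonzero rows, so rank(MB) = 2.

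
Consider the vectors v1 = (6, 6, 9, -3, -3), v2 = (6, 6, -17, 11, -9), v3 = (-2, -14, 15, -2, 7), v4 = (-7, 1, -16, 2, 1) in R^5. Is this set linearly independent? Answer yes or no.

no

Form the matrix with these vectors as rows and row reduce.
R2 ← R2 − R1: [0, 0, -26, 14, -6]
R3 ← R3 + (1/3)·R1: [0, -12, 18, -3, 6]
R4 ← R4 + (7/6)·R1: [0, 8, -11/2, -3/2, -5/2]
Swap R2 ↔ R3
R4 ← R4 + (2/3)·R2: [0, 0, 13/2, -7/2, 3/2]
R4 ← R4 + (1/4)·R3: [0, 0, 0, 0, 0]
3 nonzero rows, so the 4 vectors span a space of dimension 3.
Since 3 < 4, the vectors are linearly dependent.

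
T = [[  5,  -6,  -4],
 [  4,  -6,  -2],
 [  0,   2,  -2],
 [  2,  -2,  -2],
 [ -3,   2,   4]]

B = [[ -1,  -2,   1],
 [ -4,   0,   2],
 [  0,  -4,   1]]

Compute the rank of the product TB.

2

First compute TB:
[[ 19,   6, -11],
 [ 20,   0, -10],
 [ -8,   8,   2],
 [  6,   4,  -4],
 [ -5, -10,   5]]
Now row reduce the product.
R2 ← R2 − (20/19)·R1: [0, -120/19, 30/19]
R3 ← R3 + (8/19)·R1: [0, 200/19, -50/19]
R4 ← R4 − (6/19)·R1: [0, 40/19, -10/19]
R5 ← R5 + (5/19)·R1: [0, -160/19, 40/19]
R3 ← R3 + (5/3)·R2: [0, 0, 0]
R4 ← R4 + (1/3)·R2: [0, 0, 0]
R5 ← R5 − (4/3)·R2: [0, 0, 0]
2 nonzero rows, so rank(TB) = 2.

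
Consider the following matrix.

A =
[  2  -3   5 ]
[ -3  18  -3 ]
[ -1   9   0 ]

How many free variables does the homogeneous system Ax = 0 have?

1

Row reduce to echelon form.
R2 ← R2 + (3/2)·R1: [0, 27/2, 9/2]
R3 ← R3 + (1/2)·R1: [0, 15/2, 5/2]
R3 ← R3 − (5/9)·R2: [0, 0, 0]
2 nonzero rows, so rank(A) = 2.
A has 3 columns; by rank–nullity, nullity = 3 − 2 = 1.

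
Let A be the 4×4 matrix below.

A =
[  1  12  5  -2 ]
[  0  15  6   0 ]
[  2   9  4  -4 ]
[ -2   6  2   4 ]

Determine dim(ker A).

2

Row reduce to echelon form.
R3 ← R3 − (2)·R1: [0, -15, -6, 0]
R4 ← R4 + (2)·R1: [0, 30, 12, 0]
R3 ← R3 + R2: [0, 0, 0, 0]
R4 ← R4 − (2)·R2: [0, 0, 0, 0]
2 nonzero rows, so rank(A) = 2.
A has 4 columns; by rank–nullity, nullity = 4 − 2 = 2.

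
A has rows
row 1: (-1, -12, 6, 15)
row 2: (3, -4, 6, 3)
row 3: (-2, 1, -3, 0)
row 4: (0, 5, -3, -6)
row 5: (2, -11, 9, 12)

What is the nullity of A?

Row reduce to echelon form.
R2 ← R2 + (3)·R1: [0, -40, 24, 48]
R3 ← R3 − (2)·R1: [0, 25, -15, -30]
R5 ← R5 + (2)·R1: [0, -35, 21, 42]
R3 ← R3 + (5/8)·R2: [0, 0, 0, 0]
R4 ← R4 + (1/8)·R2: [0, 0, 0, 0]
R5 ← R5 − (7/8)·R2: [0, 0, 0, 0]
2 nonzero rows, so rank(A) = 2.
A has 4 columns; by rank–nullity, nullity = 4 − 2 = 2.

2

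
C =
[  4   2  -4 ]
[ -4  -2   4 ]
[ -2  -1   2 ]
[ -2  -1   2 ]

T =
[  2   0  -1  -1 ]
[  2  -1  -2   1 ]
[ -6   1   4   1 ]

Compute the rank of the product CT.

1

First compute CT:
[[ 36,  -6, -24,  -6],
 [-36,   6,  24,   6],
 [-18,   3,  12,   3],
 [-18,   3,  12,   3]]
Now row reduce the product.
R2 ← R2 + R1: [0, 0, 0, 0]
R3 ← R3 + (1/2)·R1: [0, 0, 0, 0]
R4 ← R4 + (1/2)·R1: [0, 0, 0, 0]
1 nonzero row, so rank(CT) = 1.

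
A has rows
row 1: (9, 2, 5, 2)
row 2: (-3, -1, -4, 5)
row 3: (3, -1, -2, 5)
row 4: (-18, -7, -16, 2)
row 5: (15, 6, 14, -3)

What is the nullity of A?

Row reduce to echelon form.
R2 ← R2 + (1/3)·R1: [0, -1/3, -7/3, 17/3]
R3 ← R3 − (1/3)·R1: [0, -5/3, -11/3, 13/3]
R4 ← R4 + (2)·R1: [0, -3, -6, 6]
R5 ← R5 − (5/3)·R1: [0, 8/3, 17/3, -19/3]
R3 ← R3 − (5)·R2: [0, 0, 8, -24]
R4 ← R4 − (9)·R2: [0, 0, 15, -45]
R5 ← R5 + (8)·R2: [0, 0, -13, 39]
R4 ← R4 − (15/8)·R3: [0, 0, 0, 0]
R5 ← R5 + (13/8)·R3: [0, 0, 0, 0]
3 nonzero rows, so rank(A) = 3.
A has 4 columns; by rank–nullity, nullity = 4 − 3 = 1.

1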